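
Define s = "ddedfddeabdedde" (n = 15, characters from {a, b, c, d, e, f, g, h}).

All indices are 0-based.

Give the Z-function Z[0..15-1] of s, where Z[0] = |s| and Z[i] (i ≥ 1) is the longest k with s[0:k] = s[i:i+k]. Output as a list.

[15, 1, 0, 1, 0, 3, 1, 0, 0, 0, 1, 0, 3, 1, 0]

Z[0]=15
i=1: i≥r, start 0; Z[1]=1 extend→box=[1,2)
i=2: i≥r, start 0; Z[2]=0
i=3: i≥r, start 0; Z[3]=1 extend→box=[3,4)
i=4: i≥r, start 0; Z[4]=0
i=5: i≥r, start 0; Z[5]=3 extend→box=[5,8)
i=6: min(r-i=2, Z[1]=1)=1; Z[6]=1
i=7: min(r-i=1, Z[2]=0)=0; Z[7]=0
i=8: i≥r, start 0; Z[8]=0
i=9: i≥r, start 0; Z[9]=0
i=10: i≥r, start 0; Z[10]=1 extend→box=[10,11)
i=11: i≥r, start 0; Z[11]=0
i=12: i≥r, start 0; Z[12]=3 extend→box=[12,15)
i=13: min(r-i=2, Z[1]=1)=1; Z[13]=1
i=14: min(r-i=1, Z[2]=0)=0; Z[14]=0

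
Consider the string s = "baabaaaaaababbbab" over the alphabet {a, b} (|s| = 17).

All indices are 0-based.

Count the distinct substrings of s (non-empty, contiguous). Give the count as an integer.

rank | idx | suffix
   0 |   4 | aaaaaababbbab
   1 |   5 | aaaaababbbab
   2 |   6 | aaaababbbab
   3 |   7 | aaababbbab
   4 |   1 | aabaaaaaababbbab
   5 |   8 | aababbbab
   6 |  15 | ab
   7 |   2 | abaaaaaababbbab
   8 |   9 | ababbbab
   9 |  11 | abbbab
  10 |  16 | b
  11 |   3 | baaaaaababbbab
  12 |   0 | baabaaaaaababbbab
  13 |  14 | bab
  14 |  10 | babbbab
  15 |  13 | bbab
  16 |  12 | bbbab

SA = [4, 5, 6, 7, 1, 8, 15, 2, 9, 11, 16, 3, 0, 14, 10, 13, 12]
i: (SA[i-1],SA[i]) lcp shared
  1: (4,5) 5 'aaaaa'
  2: (5,6) 4 'aaaa'
  3: (6,7) 3 'aaa'
  4: (7,1) 2 'aa'
  5: (1,8) 4 'aaba'
  6: (8,15) 1 'a'
  7: (15,2) 2 'ab'
  8: (2,9) 3 'aba'
  9: (9,11) 2 'ab'
  10: (11,16) 0 ''
  11: (16,3) 1 'b'
  12: (3,0) 3 'baa'
  13: (0,14) 2 'ba'
  14: (14,10) 3 'bab'
  15: (10,13) 1 'b'
  16: (13,12) 2 'bb'

n(n+1)/2 = 17·18/2 = 153
Σ LCP = 0 + 5 + 4 + 3 + 2 + 4 + 1 + 2 + 3 + 2 + 0 + 1 + 3 + 2 + 3 + 1 + 2 = 38
distinct = 153 − 38 = 115

115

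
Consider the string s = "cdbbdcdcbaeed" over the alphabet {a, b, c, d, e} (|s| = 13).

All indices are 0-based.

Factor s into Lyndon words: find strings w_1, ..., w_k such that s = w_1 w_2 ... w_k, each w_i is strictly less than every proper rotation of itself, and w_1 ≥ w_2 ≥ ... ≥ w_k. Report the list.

emit factor 1: 'cd' (i=0, period=2)
emit factor 2: 'bbdcdc' (i=2, period=6)
emit factor 3: 'b' (i=8, period=1)
emit factor 4: 'aeed' (i=9, period=4)

["cd", "bbdcdc", "b", "aeed"]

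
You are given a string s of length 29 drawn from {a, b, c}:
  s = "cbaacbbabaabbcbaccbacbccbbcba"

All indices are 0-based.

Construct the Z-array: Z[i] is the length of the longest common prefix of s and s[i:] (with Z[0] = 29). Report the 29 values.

[29, 0, 0, 0, 2, 0, 0, 0, 0, 0, 0, 0, 0, 3, 0, 0, 1, 3, 0, 0, 2, 0, 1, 2, 0, 0, 3, 0, 0]

Z[0]=29
i=1: outside box; Z[1]=0
i=2: outside box; Z[2]=0
i=3: outside box; Z[3]=0
i=4: outside box; Z[4]=2 extend→box=[4,6)
i=5: min(r-i=1, Z[1]=0)=0; Z[5]=0
i=6: outside box; Z[6]=0
i=7: outside box; Z[7]=0
i=8: outside box; Z[8]=0
i=9: outside box; Z[9]=0
i=10: outside box; Z[10]=0
i=11: outside box; Z[11]=0
i=12: outside box; Z[12]=0
i=13: outside box; Z[13]=3 extend→box=[13,16)
i=14: min(r-i=2, Z[1]=0)=0; Z[14]=0
i=15: min(r-i=1, Z[2]=0)=0; Z[15]=0
i=16: outside box; Z[16]=1 extend→box=[16,17)
i=17: outside box; Z[17]=3 extend→box=[17,20)
i=18: min(r-i=2, Z[1]=0)=0; Z[18]=0
i=19: min(r-i=1, Z[2]=0)=0; Z[19]=0
i=20: outside box; Z[20]=2 extend→box=[20,22)
i=21: min(r-i=1, Z[1]=0)=0; Z[21]=0
i=22: outside box; Z[22]=1 extend→box=[22,23)
i=23: outside box; Z[23]=2 extend→box=[23,25)
i=24: min(r-i=1, Z[1]=0)=0; Z[24]=0
i=25: outside box; Z[25]=0
i=26: outside box; Z[26]=3 extend→box=[26,29)
i=27: min(r-i=2, Z[1]=0)=0; Z[27]=0
i=28: min(r-i=1, Z[2]=0)=0; Z[28]=0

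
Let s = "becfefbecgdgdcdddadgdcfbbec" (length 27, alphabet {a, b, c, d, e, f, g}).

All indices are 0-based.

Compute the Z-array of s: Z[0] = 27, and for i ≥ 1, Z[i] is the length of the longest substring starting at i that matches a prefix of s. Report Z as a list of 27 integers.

Z[0]=27
i=1: fresh scan; Z[1]=0
i=2: fresh scan; Z[2]=0
i=3: fresh scan; Z[3]=0
i=4: fresh scan; Z[4]=0
i=5: fresh scan; Z[5]=0
i=6: fresh scan; Z[6]=3 grow→box=[6,9)
i=7: min(r-i=2, Z[1]=0)=0; Z[7]=0
i=8: min(r-i=1, Z[2]=0)=0; Z[8]=0
i=9: fresh scan; Z[9]=0
i=10: fresh scan; Z[10]=0
i=11: fresh scan; Z[11]=0
i=12: fresh scan; Z[12]=0
i=13: fresh scan; Z[13]=0
i=14: fresh scan; Z[14]=0
i=15: fresh scan; Z[15]=0
i=16: fresh scan; Z[16]=0
i=17: fresh scan; Z[17]=0
i=18: fresh scan; Z[18]=0
i=19: fresh scan; Z[19]=0
i=20: fresh scan; Z[20]=0
i=21: fresh scan; Z[21]=0
i=22: fresh scan; Z[22]=0
i=23: fresh scan; Z[23]=1 grow→box=[23,24)
i=24: fresh scan; Z[24]=3 grow→box=[24,27)
i=25: min(r-i=2, Z[1]=0)=0; Z[25]=0
i=26: min(r-i=1, Z[2]=0)=0; Z[26]=0

[27, 0, 0, 0, 0, 0, 3, 0, 0, 0, 0, 0, 0, 0, 0, 0, 0, 0, 0, 0, 0, 0, 0, 1, 3, 0, 0]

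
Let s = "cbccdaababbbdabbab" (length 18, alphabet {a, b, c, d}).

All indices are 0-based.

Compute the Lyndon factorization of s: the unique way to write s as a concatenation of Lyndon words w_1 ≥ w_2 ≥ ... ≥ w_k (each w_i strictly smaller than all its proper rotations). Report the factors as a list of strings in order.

emit factor 1: 'c' (i=0, period=1)
emit factor 2: 'bccd' (i=1, period=4)
emit factor 3: 'aababbbdabbab' (i=5, period=13)

["c", "bccd", "aababbbdabbab"]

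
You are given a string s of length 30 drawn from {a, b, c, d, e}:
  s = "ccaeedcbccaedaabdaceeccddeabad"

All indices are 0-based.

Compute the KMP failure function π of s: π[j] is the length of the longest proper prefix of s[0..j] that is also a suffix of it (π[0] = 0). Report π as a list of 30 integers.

π[0] = 0
j=1 s[j]='c': π[1]=1 (border 'c')
j=2 s[j]='a': k: 1→0; π[2]=0 (border '')
j=3 s[j]='e': π[3]=0 (border '')
j=4 s[j]='e': π[4]=0 (border '')
j=5 s[j]='d': π[5]=0 (border '')
j=6 s[j]='c': π[6]=1 (border 'c')
j=7 s[j]='b': k: 1→0; π[7]=0 (border '')
j=8 s[j]='c': π[8]=1 (border 'c')
j=9 s[j]='c': π[9]=2 (border 'cc')
j=10 s[j]='a': π[10]=3 (border 'cca')
j=11 s[j]='e': π[11]=4 (border 'ccae')
j=12 s[j]='d': k: 4→0; π[12]=0 (border '')
j=13 s[j]='a': π[13]=0 (border '')
j=14 s[j]='a': π[14]=0 (border '')
j=15 s[j]='b': π[15]=0 (border '')
j=16 s[j]='d': π[16]=0 (border '')
j=17 s[j]='a': π[17]=0 (border '')
j=18 s[j]='c': π[18]=1 (border 'c')
j=19 s[j]='e': k: 1→0; π[19]=0 (border '')
j=20 s[j]='e': π[20]=0 (border '')
j=21 s[j]='c': π[21]=1 (border 'c')
j=22 s[j]='c': π[22]=2 (border 'cc')
j=23 s[j]='d': k: 2→1→0; π[23]=0 (border '')
j=24 s[j]='d': π[24]=0 (border '')
j=25 s[j]='e': π[25]=0 (border '')
j=26 s[j]='a': π[26]=0 (border '')
j=27 s[j]='b': π[27]=0 (border '')
j=28 s[j]='a': π[28]=0 (border '')
j=29 s[j]='d': π[29]=0 (border '')

[0, 1, 0, 0, 0, 0, 1, 0, 1, 2, 3, 4, 0, 0, 0, 0, 0, 0, 1, 0, 0, 1, 2, 0, 0, 0, 0, 0, 0, 0]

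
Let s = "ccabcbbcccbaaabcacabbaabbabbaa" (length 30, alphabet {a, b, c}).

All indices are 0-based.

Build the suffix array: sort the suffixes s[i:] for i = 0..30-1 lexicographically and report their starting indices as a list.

[29, 28, 11, 21, 12, 25, 18, 22, 13, 2, 16, 27, 10, 20, 24, 26, 19, 23, 5, 14, 3, 6, 17, 1, 15, 9, 4, 0, 8, 7]

sorted suffixes:
  #0 SA[0]=29  'a'
  #1 SA[1]=28  'aa'
  #2 SA[2]=11  'aaabcacabbaabbabbaa'
  #3 SA[3]=21  'aabbabbaa'
  #4 SA[4]=12  'aabcacabbaabbabbaa'
  #5 SA[5]=25  'abbaa'
  #6 SA[6]=18  'abbaabbabbaa'
  #7 SA[7]=22  'abbabbaa'
  #8 SA[8]=13  'abcacabbaabbabbaa'
  #9 SA[9]=2  'abcbbcccbaaabcacabbaabbabbaa'
  #10 SA[10]=16  'acabbaabbabbaa'
  #11 SA[11]=27  'baa'
  #12 SA[12]=10  'baaabcacabbaabbabbaa'
  #13 SA[13]=20  'baabbabbaa'
  #14 SA[14]=24  'babbaa'
  #15 SA[15]=26  'bbaa'
  #16 SA[16]=19  'bbaabbabbaa'
  #17 SA[17]=23  'bbabbaa'
  #18 SA[18]=5  'bbcccbaaabcacabbaabbabbaa'
  #19 SA[19]=14  'bcacabbaabbabbaa'
  #20 SA[20]=3  'bcbbcccbaaabcacabbaabbabbaa'
  #21 SA[21]=6  'bcccbaaabcacabbaabbabbaa'
  #22 SA[22]=17  'cabbaabbabbaa'
  #23 SA[23]=1  'cabcbbcccbaaabcacabbaabbabbaa'
  #24 SA[24]=15  'cacabbaabbabbaa'
  #25 SA[25]=9  'cbaaabcacabbaabbabbaa'
  #26 SA[26]=4  'cbbcccbaaabcacabbaabbabbaa'
  #27 SA[27]=0  'ccabcbbcccbaaabcacabbaabbabbaa'
  #28 SA[28]=8  'ccbaaabcacabbaabbabbaa'
  #29 SA[29]=7  'cccbaaabcacabbaabbabbaa'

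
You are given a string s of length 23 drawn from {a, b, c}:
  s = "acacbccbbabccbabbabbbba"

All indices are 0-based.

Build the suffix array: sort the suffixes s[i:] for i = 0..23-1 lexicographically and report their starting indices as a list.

[22, 14, 17, 9, 0, 2, 21, 13, 16, 8, 20, 15, 7, 19, 18, 10, 4, 1, 12, 6, 3, 11, 5]

rank→(start, suffix):
  0 → (22, 'a')
  1 → (14, 'abbabbbba')
  2 → (17, 'abbbba')
  3 → (9, 'abccbabbabbbba')
  4 → (0, 'acacbccbbabccbabbabbbba')
  5 → (2, 'acbccbbabccbabbabbbba')
  6 → (21, 'ba')
  7 → (13, 'babbabbbba')
  8 → (16, 'babbbba')
  9 → (8, 'babccbabbabbbba')
  10 → (20, 'bba')
  11 → (15, 'bbabbbba')
  12 → (7, 'bbabccbabbabbbba')
  13 → (19, 'bbba')
  14 → (18, 'bbbba')
  15 → (10, 'bccbabbabbbba')
  16 → (4, 'bccbbabccbabbabbbba')
  17 → (1, 'cacbccbbabccbabbabbbba')
  18 → (12, 'cbabbabbbba')
  19 → (6, 'cbbabccbabbabbbba')
  20 → (3, 'cbccbbabccbabbabbbba')
  21 → (11, 'ccbabbabbbba')
  22 → (5, 'ccbbabccbabbabbbba')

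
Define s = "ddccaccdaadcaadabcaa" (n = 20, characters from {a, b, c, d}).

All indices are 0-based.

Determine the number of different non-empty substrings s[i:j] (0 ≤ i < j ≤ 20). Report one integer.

sorted suffixes:
  #0 SA[0]=19  'a'
  #1 SA[1]=18  'aa'
  #2 SA[2]=12  'aadabcaa'
  #3 SA[3]=8  'aadcaadabcaa'
  #4 SA[4]=15  'abcaa'
  #5 SA[5]=4  'accdaadcaadabcaa'
  #6 SA[6]=13  'adabcaa'
  #7 SA[7]=9  'adcaadabcaa'
  #8 SA[8]=16  'bcaa'
  #9 SA[9]=17  'caa'
  #10 SA[10]=11  'caadabcaa'
  #11 SA[11]=3  'caccdaadcaadabcaa'
  #12 SA[12]=2  'ccaccdaadcaadabcaa'
  #13 SA[13]=5  'ccdaadcaadabcaa'
  #14 SA[14]=6  'cdaadcaadabcaa'
  #15 SA[15]=7  'daadcaadabcaa'
  #16 SA[16]=14  'dabcaa'
  #17 SA[17]=10  'dcaadabcaa'
  #18 SA[18]=1  'dccaccdaadcaadabcaa'
  #19 SA[19]=0  'ddccaccdaadcaadabcaa'

SA = [19, 18, 12, 8, 15, 4, 13, 9, 16, 17, 11, 3, 2, 5, 6, 7, 14, 10, 1, 0]
rank  pair      lcp
   1  s[19:],s[18:]  1  'a'
   2  s[18:],s[12:]  2  'aa'
   3  s[12:],s[8:]  3  'aad'
   4  s[8:],s[15:]  1  'a'
   5  s[15:],s[4:]  1  'a'
   6  s[4:],s[13:]  1  'a'
   7  s[13:],s[9:]  2  'ad'
   8  s[9:],s[16:]  0  ''
   9  s[16:],s[17:]  0  ''
  10  s[17:],s[11:]  3  'caa'
  11  s[11:],s[3:]  2  'ca'
  12  s[3:],s[2:]  1  'c'
  13  s[2:],s[5:]  2  'cc'
  14  s[5:],s[6:]  1  'c'
  15  s[6:],s[7:]  0  ''
  16  s[7:],s[14:]  2  'da'
  17  s[14:],s[10:]  1  'd'
  18  s[10:],s[1:]  2  'dc'
  19  s[1:],s[0:]  1  'd'

n(n+1)/2 = 20·21/2 = 210
Σ LCP = 0 + 1 + 2 + 3 + 1 + 1 + 1 + 2 + 0 + 0 + 3 + 2 + 1 + 2 + 1 + 0 + 2 + 1 + 2 + 1 = 26
distinct = 210 − 26 = 184

184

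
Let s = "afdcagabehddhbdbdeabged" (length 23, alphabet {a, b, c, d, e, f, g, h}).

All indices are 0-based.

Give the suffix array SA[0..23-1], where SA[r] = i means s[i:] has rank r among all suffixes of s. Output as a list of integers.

rank | idx | suffix
   0 |   6 | abehddhbdbdeabged
   1 |  18 | abged
   2 |   0 | afdcagabehddhbdbdeabged
   3 |   4 | agabehddhbdbdeabged
   4 |  13 | bdbdeabged
   5 |  15 | bdeabged
   6 |   7 | behddhbdbdeabged
   7 |  19 | bged
   8 |   3 | cagabehddhbdbdeabged
   9 |  22 | d
  10 |  14 | dbdeabged
  11 |   2 | dcagabehddhbdbdeabged
  12 |  10 | ddhbdbdeabged
  13 |  16 | deabged
  14 |  11 | dhbdbdeabged
  15 |  17 | eabged
  16 |  21 | ed
  17 |   8 | ehddhbdbdeabged
  18 |   1 | fdcagabehddhbdbdeabged
  19 |   5 | gabehddhbdbdeabged
  20 |  20 | ged
  21 |  12 | hbdbdeabged
  22 |   9 | hddhbdbdeabged

[6, 18, 0, 4, 13, 15, 7, 19, 3, 22, 14, 2, 10, 16, 11, 17, 21, 8, 1, 5, 20, 12, 9]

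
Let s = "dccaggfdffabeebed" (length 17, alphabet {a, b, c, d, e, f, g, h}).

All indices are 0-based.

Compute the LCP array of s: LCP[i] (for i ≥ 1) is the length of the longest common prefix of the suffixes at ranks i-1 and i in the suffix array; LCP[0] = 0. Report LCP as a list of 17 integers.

[0, 1, 0, 2, 0, 1, 0, 1, 1, 0, 1, 1, 0, 1, 1, 0, 1]

rank | idx | suffix
   0 |  10 | abeebed
   1 |   3 | aggfdffabeebed
   2 |  14 | bed
   3 |  11 | beebed
   4 |   2 | caggfdffabeebed
   5 |   1 | ccaggfdffabeebed
   6 |  16 | d
   7 |   0 | dccaggfdffabeebed
   8 |   7 | dffabeebed
   9 |  13 | ebed
  10 |  15 | ed
  11 |  12 | eebed
  12 |   9 | fabeebed
  13 |   6 | fdffabeebed
  14 |   8 | ffabeebed
  15 |   5 | gfdffabeebed
  16 |   4 | ggfdffabeebed

SA = [10, 3, 14, 11, 2, 1, 16, 0, 7, 13, 15, 12, 9, 6, 8, 5, 4]
rank  pair      lcp
   1  s[10:],s[3:]  1  'a'
   2  s[3:],s[14:]  0  ''
   3  s[14:],s[11:]  2  'be'
   4  s[11:],s[2:]  0  ''
   5  s[2:],s[1:]  1  'c'
   6  s[1:],s[16:]  0  ''
   7  s[16:],s[0:]  1  'd'
   8  s[0:],s[7:]  1  'd'
   9  s[7:],s[13:]  0  ''
  10  s[13:],s[15:]  1  'e'
  11  s[15:],s[12:]  1  'e'
  12  s[12:],s[9:]  0  ''
  13  s[9:],s[6:]  1  'f'
  14  s[6:],s[8:]  1  'f'
  15  s[8:],s[5:]  0  ''
  16  s[5:],s[4:]  1  'g'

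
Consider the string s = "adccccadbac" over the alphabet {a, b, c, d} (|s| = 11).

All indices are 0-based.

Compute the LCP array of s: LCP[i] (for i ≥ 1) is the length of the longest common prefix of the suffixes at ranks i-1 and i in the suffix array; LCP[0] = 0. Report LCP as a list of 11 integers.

[0, 1, 2, 0, 0, 1, 1, 2, 3, 0, 1]

sorted suffixes:
  #0 SA[0]=9  'ac'
  #1 SA[1]=6  'adbac'
  #2 SA[2]=0  'adccccadbac'
  #3 SA[3]=8  'bac'
  #4 SA[4]=10  'c'
  #5 SA[5]=5  'cadbac'
  #6 SA[6]=4  'ccadbac'
  #7 SA[7]=3  'cccadbac'
  #8 SA[8]=2  'ccccadbac'
  #9 SA[9]=7  'dbac'
  #10 SA[10]=1  'dccccadbac'

SA = [9, 6, 0, 8, 10, 5, 4, 3, 2, 7, 1]
rank  pair      lcp
   1  s[9:],s[6:]  1  'a'
   2  s[6:],s[0:]  2  'ad'
   3  s[0:],s[8:]  0  ''
   4  s[8:],s[10:]  0  ''
   5  s[10:],s[5:]  1  'c'
   6  s[5:],s[4:]  1  'c'
   7  s[4:],s[3:]  2  'cc'
   8  s[3:],s[2:]  3  'ccc'
   9  s[2:],s[7:]  0  ''
  10  s[7:],s[1:]  1  'd'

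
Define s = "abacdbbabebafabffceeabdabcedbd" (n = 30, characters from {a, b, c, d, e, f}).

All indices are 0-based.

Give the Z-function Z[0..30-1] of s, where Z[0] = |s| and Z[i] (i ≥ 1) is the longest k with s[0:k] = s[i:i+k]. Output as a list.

[30, 0, 1, 0, 0, 0, 0, 2, 0, 0, 0, 1, 0, 2, 0, 0, 0, 0, 0, 0, 2, 0, 0, 2, 0, 0, 0, 0, 0, 0]

Z[0]=30
i=1: outside box; Z[1]=0
i=2: outside box; Z[2]=1 extend→box=[2,3)
i=3: outside box; Z[3]=0
i=4: outside box; Z[4]=0
i=5: outside box; Z[5]=0
i=6: outside box; Z[6]=0
i=7: outside box; Z[7]=2 extend→box=[7,9)
i=8: min(r-i=1, Z[1]=0)=0; Z[8]=0
i=9: outside box; Z[9]=0
i=10: outside box; Z[10]=0
i=11: outside box; Z[11]=1 extend→box=[11,12)
i=12: outside box; Z[12]=0
i=13: outside box; Z[13]=2 extend→box=[13,15)
i=14: min(r-i=1, Z[1]=0)=0; Z[14]=0
i=15: outside box; Z[15]=0
i=16: outside box; Z[16]=0
i=17: outside box; Z[17]=0
i=18: outside box; Z[18]=0
i=19: outside box; Z[19]=0
i=20: outside box; Z[20]=2 extend→box=[20,22)
i=21: min(r-i=1, Z[1]=0)=0; Z[21]=0
i=22: outside box; Z[22]=0
i=23: outside box; Z[23]=2 extend→box=[23,25)
i=24: min(r-i=1, Z[1]=0)=0; Z[24]=0
i=25: outside box; Z[25]=0
i=26: outside box; Z[26]=0
i=27: outside box; Z[27]=0
i=28: outside box; Z[28]=0
i=29: outside box; Z[29]=0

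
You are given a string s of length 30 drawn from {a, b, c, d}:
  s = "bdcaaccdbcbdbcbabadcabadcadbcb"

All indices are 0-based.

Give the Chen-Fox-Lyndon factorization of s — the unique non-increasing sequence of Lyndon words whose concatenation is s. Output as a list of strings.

emit factor 1: 'bdc' (i=0, period=3)
emit factor 2: 'aaccdbcbdbcbabadcabadcadbcb' (i=3, period=27)

["bdc", "aaccdbcbdbcbabadcabadcadbcb"]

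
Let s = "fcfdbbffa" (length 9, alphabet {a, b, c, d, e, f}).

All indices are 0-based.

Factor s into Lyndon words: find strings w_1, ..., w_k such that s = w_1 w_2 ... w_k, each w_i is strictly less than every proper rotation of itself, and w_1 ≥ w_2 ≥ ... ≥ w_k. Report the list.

emit factor 1: 'f' (i=0, period=1)
emit factor 2: 'cfd' (i=1, period=3)
emit factor 3: 'bbff' (i=4, period=4)
emit factor 4: 'a' (i=8, period=1)

["f", "cfd", "bbff", "a"]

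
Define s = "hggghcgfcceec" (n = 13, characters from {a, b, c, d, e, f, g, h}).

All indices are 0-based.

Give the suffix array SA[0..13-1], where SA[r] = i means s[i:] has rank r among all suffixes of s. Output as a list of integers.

rank→(start, suffix):
  0 → (12, 'c')
  1 → (8, 'cceec')
  2 → (9, 'ceec')
  3 → (5, 'cgfcceec')
  4 → (11, 'ec')
  5 → (10, 'eec')
  6 → (7, 'fcceec')
  7 → (6, 'gfcceec')
  8 → (1, 'ggghcgfcceec')
  9 → (2, 'gghcgfcceec')
  10 → (3, 'ghcgfcceec')
  11 → (4, 'hcgfcceec')
  12 → (0, 'hggghcgfcceec')

[12, 8, 9, 5, 11, 10, 7, 6, 1, 2, 3, 4, 0]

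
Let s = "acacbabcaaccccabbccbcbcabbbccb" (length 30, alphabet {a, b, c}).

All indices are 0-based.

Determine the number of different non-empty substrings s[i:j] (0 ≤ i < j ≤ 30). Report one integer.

406

rank | idx | suffix
   0 |   8 | aaccccabbccbcbcabbbccb
   1 |  23 | abbbccb
   2 |  14 | abbccbcbcabbbccb
   3 |   5 | abcaaccccabbccbcbcabbbccb
   4 |   0 | acacbabcaaccccabbccbcbcabbbccb
   5 |   2 | acbabcaaccccabbccbcbcabbbccb
   6 |   9 | accccabbccbcbcabbbccb
   7 |  29 | b
   8 |   4 | babcaaccccabbccbcbcabbbccb
   9 |  24 | bbbccb
  10 |  25 | bbccb
  11 |  15 | bbccbcbcabbbccb
  12 |   6 | bcaaccccabbccbcbcabbbccb
  13 |  21 | bcabbbccb
  14 |  19 | bcbcabbbccb
  15 |  26 | bccb
  16 |  16 | bccbcbcabbbccb
  17 |   7 | caaccccabbccbcbcabbbccb
  18 |  22 | cabbbccb
  19 |  13 | cabbccbcbcabbbccb
  20 |   1 | cacbabcaaccccabbccbcbcabbbccb
  21 |  28 | cb
  22 |   3 | cbabcaaccccabbccbcbcabbbccb
  23 |  20 | cbcabbbccb
  24 |  18 | cbcbcabbbccb
  25 |  12 | ccabbccbcbcabbbccb
  26 |  27 | ccb
  27 |  17 | ccbcbcabbbccb
  28 |  11 | cccabbccbcbcabbbccb
  29 |  10 | ccccabbccbcbcabbbccb

SA = [8, 23, 14, 5, 0, 2, 9, 29, 4, 24, 25, 15, 6, 21, 19, 26, 16, 7, 22, 13, 1, 28, 3, 20, 18, 12, 27, 17, 11, 10]
rank  pair      lcp
   1  s[8:],s[23:]  1  'a'
   2  s[23:],s[14:]  3  'abb'
   3  s[14:],s[5:]  2  'ab'
   4  s[5:],s[0:]  1  'a'
   5  s[0:],s[2:]  2  'ac'
   6  s[2:],s[9:]  2  'ac'
   7  s[9:],s[29:]  0  ''
   8  s[29:],s[4:]  1  'b'
   9  s[4:],s[24:]  1  'b'
  10  s[24:],s[25:]  2  'bb'
  11  s[25:],s[15:]  5  'bbccb'
  12  s[15:],s[6:]  1  'b'
  13  s[6:],s[21:]  3  'bca'
  14  s[21:],s[19:]  2  'bc'
  15  s[19:],s[26:]  2  'bc'
  16  s[26:],s[16:]  4  'bccb'
  17  s[16:],s[7:]  0  ''
  18  s[7:],s[22:]  2  'ca'
  19  s[22:],s[13:]  4  'cabb'
  20  s[13:],s[1:]  2  'ca'
  21  s[1:],s[28:]  1  'c'
  22  s[28:],s[3:]  2  'cb'
  23  s[3:],s[20:]  2  'cb'
  24  s[20:],s[18:]  3  'cbc'
  25  s[18:],s[12:]  1  'c'
  26  s[12:],s[27:]  2  'cc'
  27  s[27:],s[17:]  3  'ccb'
  28  s[17:],s[11:]  2  'cc'
  29  s[11:],s[10:]  3  'ccc'

n(n+1)/2 = 30·31/2 = 465
Σ LCP = 0 + 1 + 3 + 2 + 1 + 2 + 2 + 0 + 1 + 1 + 2 + 5 + 1 + 3 + 2 + 2 + 4 + 0 + 2 + 4 + 2 + 1 + 2 + 2 + 3 + 1 + 2 + 3 + 2 + 3 = 59
distinct = 465 − 59 = 406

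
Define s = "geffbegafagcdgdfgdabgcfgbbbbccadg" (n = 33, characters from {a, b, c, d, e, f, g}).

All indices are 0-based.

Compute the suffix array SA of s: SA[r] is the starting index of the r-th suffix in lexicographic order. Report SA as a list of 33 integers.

[18, 30, 7, 9, 24, 25, 26, 27, 4, 19, 29, 28, 11, 21, 17, 14, 31, 12, 1, 5, 8, 3, 2, 22, 15, 32, 6, 23, 10, 20, 16, 13, 0]

rank | idx | suffix
   0 |  18 | abgcfgbbbbccadg
   1 |  30 | adg
   2 |   7 | afagcdgdfgdabgcfgbbbbccadg
   3 |   9 | agcdgdfgdabgcfgbbbbccadg
   4 |  24 | bbbbccadg
   5 |  25 | bbbccadg
   6 |  26 | bbccadg
   7 |  27 | bccadg
   8 |   4 | begafagcdgdfgdabgcfgbbbbccadg
   9 |  19 | bgcfgbbbbccadg
  10 |  29 | cadg
  11 |  28 | ccadg
  12 |  11 | cdgdfgdabgcfgbbbbccadg
  13 |  21 | cfgbbbbccadg
  14 |  17 | dabgcfgbbbbccadg
  15 |  14 | dfgdabgcfgbbbbccadg
  16 |  31 | dg
  17 |  12 | dgdfgdabgcfgbbbbccadg
  18 |   1 | effbegafagcdgdfgdabgcfgbbbbccadg
  19 |   5 | egafagcdgdfgdabgcfgbbbbccadg
  20 |   8 | fagcdgdfgdabgcfgbbbbccadg
  21 |   3 | fbegafagcdgdfgdabgcfgbbbbccadg
  22 |   2 | ffbegafagcdgdfgdabgcfgbbbbccadg
  23 |  22 | fgbbbbccadg
  24 |  15 | fgdabgcfgbbbbccadg
  25 |  32 | g
  26 |   6 | gafagcdgdfgdabgcfgbbbbccadg
  27 |  23 | gbbbbccadg
  28 |  10 | gcdgdfgdabgcfgbbbbccadg
  29 |  20 | gcfgbbbbccadg
  30 |  16 | gdabgcfgbbbbccadg
  31 |  13 | gdfgdabgcfgbbbbccadg
  32 |   0 | geffbegafagcdgdfgdabgcfgbbbbccadg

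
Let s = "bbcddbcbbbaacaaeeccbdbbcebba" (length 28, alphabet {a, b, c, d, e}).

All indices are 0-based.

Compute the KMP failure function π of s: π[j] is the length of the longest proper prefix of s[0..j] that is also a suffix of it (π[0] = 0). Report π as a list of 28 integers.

π[0] = 0
j=1 s[j]='b': π[1]=1 (border 'b')
j=2 s[j]='c': k: 1→0; π[2]=0 (border '')
j=3 s[j]='d': π[3]=0 (border '')
j=4 s[j]='d': π[4]=0 (border '')
j=5 s[j]='b': π[5]=1 (border 'b')
j=6 s[j]='c': k: 1→0; π[6]=0 (border '')
j=7 s[j]='b': π[7]=1 (border 'b')
j=8 s[j]='b': π[8]=2 (border 'bb')
j=9 s[j]='b': k: 2→1; π[9]=2 (border 'bb')
j=10 s[j]='a': k: 2→1→0; π[10]=0 (border '')
j=11 s[j]='a': π[11]=0 (border '')
j=12 s[j]='c': π[12]=0 (border '')
j=13 s[j]='a': π[13]=0 (border '')
j=14 s[j]='a': π[14]=0 (border '')
j=15 s[j]='e': π[15]=0 (border '')
j=16 s[j]='e': π[16]=0 (border '')
j=17 s[j]='c': π[17]=0 (border '')
j=18 s[j]='c': π[18]=0 (border '')
j=19 s[j]='b': π[19]=1 (border 'b')
j=20 s[j]='d': k: 1→0; π[20]=0 (border '')
j=21 s[j]='b': π[21]=1 (border 'b')
j=22 s[j]='b': π[22]=2 (border 'bb')
j=23 s[j]='c': π[23]=3 (border 'bbc')
j=24 s[j]='e': k: 3→0; π[24]=0 (border '')
j=25 s[j]='b': π[25]=1 (border 'b')
j=26 s[j]='b': π[26]=2 (border 'bb')
j=27 s[j]='a': k: 2→1→0; π[27]=0 (border '')

[0, 1, 0, 0, 0, 1, 0, 1, 2, 2, 0, 0, 0, 0, 0, 0, 0, 0, 0, 1, 0, 1, 2, 3, 0, 1, 2, 0]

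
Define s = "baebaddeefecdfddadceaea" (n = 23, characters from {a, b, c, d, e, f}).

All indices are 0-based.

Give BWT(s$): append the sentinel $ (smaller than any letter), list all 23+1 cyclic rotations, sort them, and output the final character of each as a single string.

rank  rotation                  last
    0  $baebaddeefecdfddadceaea  a
    1  a$baebaddeefecdfddadceae  e
    2  adceaea$baebaddeefecdfdd  d
    3  addeefecdfddadceaea$baeb  b
    4  aea$baebaddeefecdfddadce  e
    5  aebaddeefecdfddadceaea$b  b
    6  baddeefecdfddadceaea$bae  e
    7  baebaddeefecdfddadceaea$  $
    8  cdfddadceaea$baebaddeefe  e
    9  ceaea$baebaddeefecdfddad  d
   10  dadceaea$baebaddeefecdfd  d
   11  dceaea$baebaddeefecdfdda  a
   12  ddadceaea$baebaddeefecdf  f
   13  ddeefecdfddadceaea$baeba  a
   14  deefecdfddadceaea$baebad  d
   15  dfddadceaea$baebaddeefec  c
   16  ea$baebaddeefecdfddadcea  a
   17  eaea$baebaddeefecdfddadc  c
   18  ebaddeefecdfddadceaea$ba  a
   19  ecdfddadceaea$baebaddeef  f
   20  eefecdfddadceaea$baebadd  d
   21  efecdfddadceaea$baebadde  e
   22  fddadceaea$baebaddeefecd  d
   23  fecdfddadceaea$baebaddee  e

aedbebe$eddafadcacafdede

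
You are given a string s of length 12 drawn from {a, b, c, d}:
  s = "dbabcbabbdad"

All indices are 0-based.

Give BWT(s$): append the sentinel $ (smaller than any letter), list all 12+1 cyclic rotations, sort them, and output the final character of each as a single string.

rank  rotation       last
    0  $dbabcbabbdad  d
    1  abbdad$dbabcb  b
    2  abcbabbdad$db  b
    3  ad$dbabcbabbd  d
    4  babbdad$dbabc  c
    5  babcbabbdad$d  d
    6  bbdad$dbabcba  a
    7  bcbabbdad$dba  a
    8  bdad$dbabcbab  b
    9  cbabbdad$dbab  b
   10  d$dbabcbabbda  a
   11  dad$dbabcbabb  b
   12  dbabcbabbdad$  $

dbbdcdaabbab$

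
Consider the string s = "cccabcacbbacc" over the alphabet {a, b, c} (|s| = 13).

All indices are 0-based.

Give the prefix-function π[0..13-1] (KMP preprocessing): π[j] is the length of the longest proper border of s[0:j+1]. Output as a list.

π[0] = 0
j=1 s[j]='c': π[1]=1 (border 'c')
j=2 s[j]='c': π[2]=2 (border 'cc')
j=3 s[j]='a': k: 2→1→0; π[3]=0 (border '')
j=4 s[j]='b': π[4]=0 (border '')
j=5 s[j]='c': π[5]=1 (border 'c')
j=6 s[j]='a': k: 1→0; π[6]=0 (border '')
j=7 s[j]='c': π[7]=1 (border 'c')
j=8 s[j]='b': k: 1→0; π[8]=0 (border '')
j=9 s[j]='b': π[9]=0 (border '')
j=10 s[j]='a': π[10]=0 (border '')
j=11 s[j]='c': π[11]=1 (border 'c')
j=12 s[j]='c': π[12]=2 (border 'cc')

[0, 1, 2, 0, 0, 1, 0, 1, 0, 0, 0, 1, 2]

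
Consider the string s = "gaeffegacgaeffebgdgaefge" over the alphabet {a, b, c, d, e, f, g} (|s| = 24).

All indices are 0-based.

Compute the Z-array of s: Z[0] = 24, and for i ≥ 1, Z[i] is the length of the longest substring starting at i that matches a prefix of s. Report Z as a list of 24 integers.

Z[0]=24
i=1: outside box; Z[1]=0
i=2: outside box; Z[2]=0
i=3: outside box; Z[3]=0
i=4: outside box; Z[4]=0
i=5: outside box; Z[5]=0
i=6: outside box; Z[6]=2 scan→box=[6,8)
i=7: min(r-i=1, Z[1]=0)=0; Z[7]=0
i=8: outside box; Z[8]=0
i=9: outside box; Z[9]=6 scan→box=[9,15)
i=10: min(r-i=5, Z[1]=0)=0; Z[10]=0
i=11: min(r-i=4, Z[2]=0)=0; Z[11]=0
i=12: min(r-i=3, Z[3]=0)=0; Z[12]=0
i=13: min(r-i=2, Z[4]=0)=0; Z[13]=0
i=14: min(r-i=1, Z[5]=0)=0; Z[14]=0
i=15: outside box; Z[15]=0
i=16: outside box; Z[16]=1 scan→box=[16,17)
i=17: outside box; Z[17]=0
i=18: outside box; Z[18]=4 scan→box=[18,22)
i=19: min(r-i=3, Z[1]=0)=0; Z[19]=0
i=20: min(r-i=2, Z[2]=0)=0; Z[20]=0
i=21: min(r-i=1, Z[3]=0)=0; Z[21]=0
i=22: outside box; Z[22]=1 scan→box=[22,23)
i=23: outside box; Z[23]=0

[24, 0, 0, 0, 0, 0, 2, 0, 0, 6, 0, 0, 0, 0, 0, 0, 1, 0, 4, 0, 0, 0, 1, 0]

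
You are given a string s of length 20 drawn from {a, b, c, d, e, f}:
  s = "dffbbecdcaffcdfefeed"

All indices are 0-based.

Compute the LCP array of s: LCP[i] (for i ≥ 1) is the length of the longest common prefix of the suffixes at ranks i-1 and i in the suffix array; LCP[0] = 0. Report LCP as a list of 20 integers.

[0, 0, 1, 0, 1, 2, 0, 1, 1, 2, 0, 1, 1, 1, 0, 1, 1, 2, 1, 2]

rank→(start, suffix):
  0 → (9, 'affcdfefeed')
  1 → (3, 'bbecdcaffcdfefeed')
  2 → (4, 'becdcaffcdfefeed')
  3 → (8, 'caffcdfefeed')
  4 → (6, 'cdcaffcdfefeed')
  5 → (12, 'cdfefeed')
  6 → (19, 'd')
  7 → (7, 'dcaffcdfefeed')
  8 → (13, 'dfefeed')
  9 → (0, 'dffbbecdcaffcdfefeed')
  10 → (5, 'ecdcaffcdfefeed')
  11 → (18, 'ed')
  12 → (17, 'eed')
  13 → (15, 'efeed')
  14 → (2, 'fbbecdcaffcdfefeed')
  15 → (11, 'fcdfefeed')
  16 → (16, 'feed')
  17 → (14, 'fefeed')
  18 → (1, 'ffbbecdcaffcdfefeed')
  19 → (10, 'ffcdfefeed')

SA = [9, 3, 4, 8, 6, 12, 19, 7, 13, 0, 5, 18, 17, 15, 2, 11, 16, 14, 1, 10]
i: (SA[i-1],SA[i]) lcp shared
  1: (9,3) 0 ''
  2: (3,4) 1 'b'
  3: (4,8) 0 ''
  4: (8,6) 1 'c'
  5: (6,12) 2 'cd'
  6: (12,19) 0 ''
  7: (19,7) 1 'd'
  8: (7,13) 1 'd'
  9: (13,0) 2 'df'
  10: (0,5) 0 ''
  11: (5,18) 1 'e'
  12: (18,17) 1 'e'
  13: (17,15) 1 'e'
  14: (15,2) 0 ''
  15: (2,11) 1 'f'
  16: (11,16) 1 'f'
  17: (16,14) 2 'fe'
  18: (14,1) 1 'f'
  19: (1,10) 2 'ff'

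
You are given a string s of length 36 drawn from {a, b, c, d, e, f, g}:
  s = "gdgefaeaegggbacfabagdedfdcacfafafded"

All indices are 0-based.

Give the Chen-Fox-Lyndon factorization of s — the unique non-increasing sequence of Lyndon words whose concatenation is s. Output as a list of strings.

["g", "dgef", "aeaegggb", "acf", "abagdedfdcacfafafded"]

emit factor 1: 'g' (i=0, period=1)
emit factor 2: 'dgef' (i=1, period=4)
emit factor 3: 'aeaegggb' (i=5, period=8)
emit factor 4: 'acf' (i=13, period=3)
emit factor 5: 'abagdedfdcacfafafded' (i=16, period=20)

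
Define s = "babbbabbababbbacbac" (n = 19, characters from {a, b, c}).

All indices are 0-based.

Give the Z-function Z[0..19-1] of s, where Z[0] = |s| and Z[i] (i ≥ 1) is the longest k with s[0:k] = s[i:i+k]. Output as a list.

Z[0]=19
i=1: i≥r, start 0; Z[1]=0
i=2: i≥r, start 0; Z[2]=1 scan→box=[2,3)
i=3: i≥r, start 0; Z[3]=1 scan→box=[3,4)
i=4: i≥r, start 0; Z[4]=4 scan→box=[4,8)
i=5: min(r-i=3, Z[1]=0)=0; Z[5]=0
i=6: min(r-i=2, Z[2]=1)=1; Z[6]=1
i=7: min(r-i=1, Z[3]=1)=1; Z[7]=3 scan→box=[7,10)
i=8: min(r-i=2, Z[1]=0)=0; Z[8]=0
i=9: min(r-i=1, Z[2]=1)=1; Z[9]=6 scan→box=[9,15)
i=10: min(r-i=5, Z[1]=0)=0; Z[10]=0
i=11: min(r-i=4, Z[2]=1)=1; Z[11]=1
i=12: min(r-i=3, Z[3]=1)=1; Z[12]=1
i=13: min(r-i=2, Z[4]=4)=2; Z[13]=2
i=14: min(r-i=1, Z[5]=0)=0; Z[14]=0
i=15: i≥r, start 0; Z[15]=0
i=16: i≥r, start 0; Z[16]=2 scan→box=[16,18)
i=17: min(r-i=1, Z[1]=0)=0; Z[17]=0
i=18: i≥r, start 0; Z[18]=0

[19, 0, 1, 1, 4, 0, 1, 3, 0, 6, 0, 1, 1, 2, 0, 0, 2, 0, 0]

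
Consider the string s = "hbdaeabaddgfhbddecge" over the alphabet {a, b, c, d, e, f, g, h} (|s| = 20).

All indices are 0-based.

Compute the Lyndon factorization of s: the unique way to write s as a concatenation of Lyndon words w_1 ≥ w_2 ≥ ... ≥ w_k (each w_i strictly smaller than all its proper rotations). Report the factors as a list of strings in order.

["h", "bd", "ae", "abaddgfhbddecge"]

emit factor 1: 'h' (i=0, period=1)
emit factor 2: 'bd' (i=1, period=2)
emit factor 3: 'ae' (i=3, period=2)
emit factor 4: 'abaddgfhbddecge' (i=5, period=15)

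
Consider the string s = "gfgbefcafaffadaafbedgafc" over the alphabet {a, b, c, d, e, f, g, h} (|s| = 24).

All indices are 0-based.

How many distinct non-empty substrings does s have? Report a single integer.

sorted suffixes:
  #0 SA[0]=14  'aafbedgafc'
  #1 SA[1]=12  'adaafbedgafc'
  #2 SA[2]=7  'afaffadaafbedgafc'
  #3 SA[3]=15  'afbedgafc'
  #4 SA[4]=21  'afc'
  #5 SA[5]=9  'affadaafbedgafc'
  #6 SA[6]=17  'bedgafc'
  #7 SA[7]=3  'befcafaffadaafbedgafc'
  #8 SA[8]=23  'c'
  #9 SA[9]=6  'cafaffadaafbedgafc'
  #10 SA[10]=13  'daafbedgafc'
  #11 SA[11]=19  'dgafc'
  #12 SA[12]=18  'edgafc'
  #13 SA[13]=4  'efcafaffadaafbedgafc'
  #14 SA[14]=11  'fadaafbedgafc'
  #15 SA[15]=8  'faffadaafbedgafc'
  #16 SA[16]=16  'fbedgafc'
  #17 SA[17]=22  'fc'
  #18 SA[18]=5  'fcafaffadaafbedgafc'
  #19 SA[19]=10  'ffadaafbedgafc'
  #20 SA[20]=1  'fgbefcafaffadaafbedgafc'
  #21 SA[21]=20  'gafc'
  #22 SA[22]=2  'gbefcafaffadaafbedgafc'
  #23 SA[23]=0  'gfgbefcafaffadaafbedgafc'

SA = [14, 12, 7, 15, 21, 9, 17, 3, 23, 6, 13, 19, 18, 4, 11, 8, 16, 22, 5, 10, 1, 20, 2, 0]
i: (SA[i-1],SA[i]) lcp shared
  1: (14,12) 1 'a'
  2: (12,7) 1 'a'
  3: (7,15) 2 'af'
  4: (15,21) 2 'af'
  5: (21,9) 2 'af'
  6: (9,17) 0 ''
  7: (17,3) 2 'be'
  8: (3,23) 0 ''
  9: (23,6) 1 'c'
  10: (6,13) 0 ''
  11: (13,19) 1 'd'
  12: (19,18) 0 ''
  13: (18,4) 1 'e'
  14: (4,11) 0 ''
  15: (11,8) 2 'fa'
  16: (8,16) 1 'f'
  17: (16,22) 1 'f'
  18: (22,5) 2 'fc'
  19: (5,10) 1 'f'
  20: (10,1) 1 'f'
  21: (1,20) 0 ''
  22: (20,2) 1 'g'
  23: (2,0) 1 'g'

n(n+1)/2 = 24·25/2 = 300
Σ LCP = 0 + 1 + 1 + 2 + 2 + 2 + 0 + 2 + 0 + 1 + 0 + 1 + 0 + 1 + 0 + 2 + 1 + 1 + 2 + 1 + 1 + 0 + 1 + 1 = 23
distinct = 300 − 23 = 277

277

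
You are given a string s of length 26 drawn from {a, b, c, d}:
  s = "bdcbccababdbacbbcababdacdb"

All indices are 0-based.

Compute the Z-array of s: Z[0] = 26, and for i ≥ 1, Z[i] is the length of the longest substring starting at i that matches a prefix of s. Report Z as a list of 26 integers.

Z[0]=26
i=1: fresh scan; Z[1]=0
i=2: fresh scan; Z[2]=0
i=3: fresh scan; Z[3]=1 scan→box=[3,4)
i=4: fresh scan; Z[4]=0
i=5: fresh scan; Z[5]=0
i=6: fresh scan; Z[6]=0
i=7: fresh scan; Z[7]=1 scan→box=[7,8)
i=8: fresh scan; Z[8]=0
i=9: fresh scan; Z[9]=2 scan→box=[9,11)
i=10: min(r-i=1, Z[1]=0)=0; Z[10]=0
i=11: fresh scan; Z[11]=1 scan→box=[11,12)
i=12: fresh scan; Z[12]=0
i=13: fresh scan; Z[13]=0
i=14: fresh scan; Z[14]=1 scan→box=[14,15)
i=15: fresh scan; Z[15]=1 scan→box=[15,16)
i=16: fresh scan; Z[16]=0
i=17: fresh scan; Z[17]=0
i=18: fresh scan; Z[18]=1 scan→box=[18,19)
i=19: fresh scan; Z[19]=0
i=20: fresh scan; Z[20]=2 scan→box=[20,22)
i=21: min(r-i=1, Z[1]=0)=0; Z[21]=0
i=22: fresh scan; Z[22]=0
i=23: fresh scan; Z[23]=0
i=24: fresh scan; Z[24]=0
i=25: fresh scan; Z[25]=1 scan→box=[25,26)

[26, 0, 0, 1, 0, 0, 0, 1, 0, 2, 0, 1, 0, 0, 1, 1, 0, 0, 1, 0, 2, 0, 0, 0, 0, 1]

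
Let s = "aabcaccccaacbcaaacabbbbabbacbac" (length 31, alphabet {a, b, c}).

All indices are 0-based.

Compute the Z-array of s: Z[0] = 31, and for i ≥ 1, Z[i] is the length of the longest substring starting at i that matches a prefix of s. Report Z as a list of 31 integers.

[31, 1, 0, 0, 1, 0, 0, 0, 0, 2, 1, 0, 0, 0, 2, 2, 1, 0, 1, 0, 0, 0, 0, 1, 0, 0, 1, 0, 0, 1, 0]

Z[0]=31
i=1: i≥r, start 0; Z[1]=1 grow→box=[1,2)
i=2: i≥r, start 0; Z[2]=0
i=3: i≥r, start 0; Z[3]=0
i=4: i≥r, start 0; Z[4]=1 grow→box=[4,5)
i=5: i≥r, start 0; Z[5]=0
i=6: i≥r, start 0; Z[6]=0
i=7: i≥r, start 0; Z[7]=0
i=8: i≥r, start 0; Z[8]=0
i=9: i≥r, start 0; Z[9]=2 grow→box=[9,11)
i=10: min(r-i=1, Z[1]=1)=1; Z[10]=1
i=11: i≥r, start 0; Z[11]=0
i=12: i≥r, start 0; Z[12]=0
i=13: i≥r, start 0; Z[13]=0
i=14: i≥r, start 0; Z[14]=2 grow→box=[14,16)
i=15: min(r-i=1, Z[1]=1)=1; Z[15]=2 grow→box=[15,17)
i=16: min(r-i=1, Z[1]=1)=1; Z[16]=1
i=17: i≥r, start 0; Z[17]=0
i=18: i≥r, start 0; Z[18]=1 grow→box=[18,19)
i=19: i≥r, start 0; Z[19]=0
i=20: i≥r, start 0; Z[20]=0
i=21: i≥r, start 0; Z[21]=0
i=22: i≥r, start 0; Z[22]=0
i=23: i≥r, start 0; Z[23]=1 grow→box=[23,24)
i=24: i≥r, start 0; Z[24]=0
i=25: i≥r, start 0; Z[25]=0
i=26: i≥r, start 0; Z[26]=1 grow→box=[26,27)
i=27: i≥r, start 0; Z[27]=0
i=28: i≥r, start 0; Z[28]=0
i=29: i≥r, start 0; Z[29]=1 grow→box=[29,30)
i=30: i≥r, start 0; Z[30]=0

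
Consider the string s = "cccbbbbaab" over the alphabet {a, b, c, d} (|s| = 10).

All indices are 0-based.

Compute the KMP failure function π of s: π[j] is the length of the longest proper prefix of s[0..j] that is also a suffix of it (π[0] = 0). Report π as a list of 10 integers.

π[0] = 0
j=1 s[j]='c': π[1]=1 (border 'c')
j=2 s[j]='c': π[2]=2 (border 'cc')
j=3 s[j]='b': k: 2→1→0; π[3]=0 (border '')
j=4 s[j]='b': π[4]=0 (border '')
j=5 s[j]='b': π[5]=0 (border '')
j=6 s[j]='b': π[6]=0 (border '')
j=7 s[j]='a': π[7]=0 (border '')
j=8 s[j]='a': π[8]=0 (border '')
j=9 s[j]='b': π[9]=0 (border '')

[0, 1, 2, 0, 0, 0, 0, 0, 0, 0]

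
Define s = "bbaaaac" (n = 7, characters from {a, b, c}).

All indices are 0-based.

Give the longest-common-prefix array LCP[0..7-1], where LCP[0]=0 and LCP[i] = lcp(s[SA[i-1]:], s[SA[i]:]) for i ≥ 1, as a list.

rank→(start, suffix):
  0 → (2, 'aaaac')
  1 → (3, 'aaac')
  2 → (4, 'aac')
  3 → (5, 'ac')
  4 → (1, 'baaaac')
  5 → (0, 'bbaaaac')
  6 → (6, 'c')

SA = [2, 3, 4, 5, 1, 0, 6]
i: (SA[i-1],SA[i]) lcp shared
  1: (2,3) 3 'aaa'
  2: (3,4) 2 'aa'
  3: (4,5) 1 'a'
  4: (5,1) 0 ''
  5: (1,0) 1 'b'
  6: (0,6) 0 ''

[0, 3, 2, 1, 0, 1, 0]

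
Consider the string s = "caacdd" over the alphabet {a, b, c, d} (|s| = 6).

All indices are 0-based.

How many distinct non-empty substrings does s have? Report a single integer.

rank→(start, suffix):
  0 → (1, 'aacdd')
  1 → (2, 'acdd')
  2 → (0, 'caacdd')
  3 → (3, 'cdd')
  4 → (5, 'd')
  5 → (4, 'dd')

SA = [1, 2, 0, 3, 5, 4]
[i] adj suffixes → lcp
  [1] 1/2 → 1 ('a')
  [2] 2/0 → 0 ('')
  [3] 0/3 → 1 ('c')
  [4] 3/5 → 0 ('')
  [5] 5/4 → 1 ('d')

n(n+1)/2 = 6·7/2 = 21
Σ LCP = 0 + 1 + 0 + 1 + 0 + 1 = 3
distinct = 21 − 3 = 18

18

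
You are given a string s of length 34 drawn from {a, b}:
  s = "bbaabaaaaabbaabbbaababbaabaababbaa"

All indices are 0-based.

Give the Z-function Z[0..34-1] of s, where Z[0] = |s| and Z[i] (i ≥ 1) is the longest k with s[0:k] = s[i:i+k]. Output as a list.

Z[0]=34
i=1: outside box; Z[1]=1 extend→box=[1,2)
i=2: outside box; Z[2]=0
i=3: outside box; Z[3]=0
i=4: outside box; Z[4]=1 extend→box=[4,5)
i=5: outside box; Z[5]=0
i=6: outside box; Z[6]=0
i=7: outside box; Z[7]=0
i=8: outside box; Z[8]=0
i=9: outside box; Z[9]=0
i=10: outside box; Z[10]=5 extend→box=[10,15)
i=11: min(r-i=4, Z[1]=1)=1; Z[11]=1
i=12: min(r-i=3, Z[2]=0)=0; Z[12]=0
i=13: min(r-i=2, Z[3]=0)=0; Z[13]=0
i=14: min(r-i=1, Z[4]=1)=1; Z[14]=2 extend→box=[14,16)
i=15: min(r-i=1, Z[1]=1)=1; Z[15]=6 extend→box=[15,21)
i=16: min(r-i=5, Z[1]=1)=1; Z[16]=1
i=17: min(r-i=4, Z[2]=0)=0; Z[17]=0
i=18: min(r-i=3, Z[3]=0)=0; Z[18]=0
i=19: min(r-i=2, Z[4]=1)=1; Z[19]=1
i=20: min(r-i=1, Z[5]=0)=0; Z[20]=0
i=21: outside box; Z[21]=7 extend→box=[21,28)
i=22: min(r-i=6, Z[1]=1)=1; Z[22]=1
i=23: min(r-i=5, Z[2]=0)=0; Z[23]=0
i=24: min(r-i=4, Z[3]=0)=0; Z[24]=0
i=25: min(r-i=3, Z[4]=1)=1; Z[25]=1
i=26: min(r-i=2, Z[5]=0)=0; Z[26]=0
i=27: min(r-i=1, Z[6]=0)=0; Z[27]=0
i=28: outside box; Z[28]=1 extend→box=[28,29)
i=29: outside box; Z[29]=0
i=30: outside box; Z[30]=4 extend→box=[30,34)
i=31: min(r-i=3, Z[1]=1)=1; Z[31]=1
i=32: min(r-i=2, Z[2]=0)=0; Z[32]=0
i=33: min(r-i=1, Z[3]=0)=0; Z[33]=0

[34, 1, 0, 0, 1, 0, 0, 0, 0, 0, 5, 1, 0, 0, 2, 6, 1, 0, 0, 1, 0, 7, 1, 0, 0, 1, 0, 0, 1, 0, 4, 1, 0, 0]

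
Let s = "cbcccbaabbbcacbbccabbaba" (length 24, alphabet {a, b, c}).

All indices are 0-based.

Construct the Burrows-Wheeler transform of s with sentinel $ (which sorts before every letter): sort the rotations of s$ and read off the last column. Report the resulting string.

rank  rotation                   last
    0  $cbcccbaabbbcacbbccabbaba  a
    1  a$cbcccbaabbbcacbbccabbab  b
    2  aabbbcacbbccabbaba$cbcccb  b
    3  aba$cbcccbaabbbcacbbccabb  b
    4  abbaba$cbcccbaabbbcacbbcc  c
    5  abbbcacbbccabbaba$cbcccba  a
    6  acbbccabbaba$cbcccbaabbbc  c
    7  ba$cbcccbaabbbcacbbccabba  a
    8  baabbbcacbbccabbaba$cbccc  c
    9  baba$cbcccbaabbbcacbbccab  b
   10  bbaba$cbcccbaabbbcacbbcca  a
   11  bbbcacbbccabbaba$cbcccbaa  a
   12  bbcacbbccabbaba$cbcccbaab  b
   13  bbccabbaba$cbcccbaabbbcac  c
   14  bcacbbccabbaba$cbcccbaabb  b
   15  bccabbaba$cbcccbaabbbcacb  b
   16  bcccbaabbbcacbbccabbaba$c  c
   17  cabbaba$cbcccbaabbbcacbbc  c
   18  cacbbccabbaba$cbcccbaabbb  b
   19  cbaabbbcacbbccabbaba$cbcc  c
   20  cbbccabbaba$cbcccbaabbbca  a
   21  cbcccbaabbbcacbbccabbaba$  $
   22  ccabbaba$cbcccbaabbbcacbb  b
   23  ccbaabbbcacbbccabbaba$cbc  c
   24  cccbaabbbcacbbccabbaba$cb  b

abbbcacacbaabcbbccbca$bcb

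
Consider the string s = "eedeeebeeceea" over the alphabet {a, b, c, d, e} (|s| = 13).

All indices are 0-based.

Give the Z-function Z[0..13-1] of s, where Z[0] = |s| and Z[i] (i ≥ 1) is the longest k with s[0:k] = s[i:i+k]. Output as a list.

Z[0]=13
i=1: fresh scan; Z[1]=1 grow→box=[1,2)
i=2: fresh scan; Z[2]=0
i=3: fresh scan; Z[3]=2 grow→box=[3,5)
i=4: min(r-i=1, Z[1]=1)=1; Z[4]=2 grow→box=[4,6)
i=5: min(r-i=1, Z[1]=1)=1; Z[5]=1
i=6: fresh scan; Z[6]=0
i=7: fresh scan; Z[7]=2 grow→box=[7,9)
i=8: min(r-i=1, Z[1]=1)=1; Z[8]=1
i=9: fresh scan; Z[9]=0
i=10: fresh scan; Z[10]=2 grow→box=[10,12)
i=11: min(r-i=1, Z[1]=1)=1; Z[11]=1
i=12: fresh scan; Z[12]=0

[13, 1, 0, 2, 2, 1, 0, 2, 1, 0, 2, 1, 0]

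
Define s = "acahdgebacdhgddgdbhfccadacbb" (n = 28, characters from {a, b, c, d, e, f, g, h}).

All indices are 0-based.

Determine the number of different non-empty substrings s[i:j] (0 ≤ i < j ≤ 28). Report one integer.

rank→(start, suffix):
  0 → (0, 'acahdgebacdhgddgdbhfccadacbb')
  1 → (24, 'acbb')
  2 → (8, 'acdhgddgdbhfccadacbb')
  3 → (22, 'adacbb')
  4 → (2, 'ahdgebacdhgddgdbhfccadacbb')
  5 → (27, 'b')
  6 → (7, 'bacdhgddgdbhfccadacbb')
  7 → (26, 'bb')
  8 → (17, 'bhfccadacbb')
  9 → (21, 'cadacbb')
  10 → (1, 'cahdgebacdhgddgdbhfccadacbb')
  11 → (25, 'cbb')
  12 → (20, 'ccadacbb')
  13 → (9, 'cdhgddgdbhfccadacbb')
  14 → (23, 'dacbb')
  15 → (16, 'dbhfccadacbb')
  16 → (13, 'ddgdbhfccadacbb')
  17 → (14, 'dgdbhfccadacbb')
  18 → (4, 'dgebacdhgddgdbhfccadacbb')
  19 → (10, 'dhgddgdbhfccadacbb')
  20 → (6, 'ebacdhgddgdbhfccadacbb')
  21 → (19, 'fccadacbb')
  22 → (15, 'gdbhfccadacbb')
  23 → (12, 'gddgdbhfccadacbb')
  24 → (5, 'gebacdhgddgdbhfccadacbb')
  25 → (3, 'hdgebacdhgddgdbhfccadacbb')
  26 → (18, 'hfccadacbb')
  27 → (11, 'hgddgdbhfccadacbb')

SA = [0, 24, 8, 22, 2, 27, 7, 26, 17, 21, 1, 25, 20, 9, 23, 16, 13, 14, 4, 10, 6, 19, 15, 12, 5, 3, 18, 11]
i: (SA[i-1],SA[i]) lcp shared
  1: (0,24) 2 'ac'
  2: (24,8) 2 'ac'
  3: (8,22) 1 'a'
  4: (22,2) 1 'a'
  5: (2,27) 0 ''
  6: (27,7) 1 'b'
  7: (7,26) 1 'b'
  8: (26,17) 1 'b'
  9: (17,21) 0 ''
  10: (21,1) 2 'ca'
  11: (1,25) 1 'c'
  12: (25,20) 1 'c'
  13: (20,9) 1 'c'
  14: (9,23) 0 ''
  15: (23,16) 1 'd'
  16: (16,13) 1 'd'
  17: (13,14) 1 'd'
  18: (14,4) 2 'dg'
  19: (4,10) 1 'd'
  20: (10,6) 0 ''
  21: (6,19) 0 ''
  22: (19,15) 0 ''
  23: (15,12) 2 'gd'
  24: (12,5) 1 'g'
  25: (5,3) 0 ''
  26: (3,18) 1 'h'
  27: (18,11) 1 'h'

n(n+1)/2 = 28·29/2 = 406
Σ LCP = 0 + 2 + 2 + 1 + 1 + 0 + 1 + 1 + 1 + 0 + 2 + 1 + 1 + 1 + 0 + 1 + 1 + 1 + 2 + 1 + 0 + 0 + 0 + 2 + 1 + 0 + 1 + 1 = 25
distinct = 406 − 25 = 381

381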